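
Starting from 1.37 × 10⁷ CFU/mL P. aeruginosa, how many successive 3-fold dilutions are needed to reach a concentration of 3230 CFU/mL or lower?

Need 3ⁿ ≥ 4241, so n ≥ log(4241)/log(3) = 7.60.
Minimum whole steps: n = 8.

8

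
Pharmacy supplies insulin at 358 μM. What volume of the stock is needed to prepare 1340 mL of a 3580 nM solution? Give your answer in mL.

3580 nM = 3.58 μM.
V₁ = C₂V₂/C₁ = 3.58 × 1340 / 358 = 13.4 mL.

13.4 mL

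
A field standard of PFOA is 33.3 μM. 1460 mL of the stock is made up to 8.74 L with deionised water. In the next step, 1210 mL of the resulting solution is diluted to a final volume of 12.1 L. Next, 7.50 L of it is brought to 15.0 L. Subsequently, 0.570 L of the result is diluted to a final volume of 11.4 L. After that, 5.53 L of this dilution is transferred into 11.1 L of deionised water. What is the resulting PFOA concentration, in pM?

4620 pM

Overall dilution factor = 5.986 × 10 × 2 × 20 × 3.007 = 7201.
33.3 μM / 7201 = 4.62 × 10⁻³ μM = 4620 pM.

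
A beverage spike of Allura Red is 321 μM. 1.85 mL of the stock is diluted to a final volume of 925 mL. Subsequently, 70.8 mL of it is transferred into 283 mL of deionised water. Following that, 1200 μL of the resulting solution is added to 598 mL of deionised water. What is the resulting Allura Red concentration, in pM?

Overall dilution factor = 500 × 4.997 × 499.3 = 1.25 × 10⁶.
321 μM / 1.25 × 10⁶ = 2.57 × 10⁻⁴ μM = 257 pM.

257 pM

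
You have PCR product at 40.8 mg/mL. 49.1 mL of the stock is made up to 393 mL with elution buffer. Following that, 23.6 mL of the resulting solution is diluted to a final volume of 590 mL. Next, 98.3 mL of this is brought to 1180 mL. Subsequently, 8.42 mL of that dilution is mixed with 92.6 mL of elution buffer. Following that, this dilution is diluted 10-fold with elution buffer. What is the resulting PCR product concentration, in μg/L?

Overall dilution factor = 8.004 × 25 × 12.00 × 12.00 × 10 = 2.88 × 10⁵.
40.8 mg/mL / 2.88 × 10⁵ = 1.42 × 10⁻⁴ mg/mL = 142 μg/L.

142 μg/L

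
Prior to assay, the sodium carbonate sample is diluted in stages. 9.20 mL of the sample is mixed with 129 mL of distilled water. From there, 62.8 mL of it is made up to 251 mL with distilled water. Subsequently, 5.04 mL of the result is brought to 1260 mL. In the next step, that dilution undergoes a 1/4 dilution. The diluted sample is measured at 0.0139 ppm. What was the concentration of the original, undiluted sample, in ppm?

Overall dilution factor = 15.02 × 3.997 × 250 × 4 = 6.00 × 10⁴.
Original = 0.0139 ppm × 6.00 × 10⁴ = 835 ppm.

835 ppm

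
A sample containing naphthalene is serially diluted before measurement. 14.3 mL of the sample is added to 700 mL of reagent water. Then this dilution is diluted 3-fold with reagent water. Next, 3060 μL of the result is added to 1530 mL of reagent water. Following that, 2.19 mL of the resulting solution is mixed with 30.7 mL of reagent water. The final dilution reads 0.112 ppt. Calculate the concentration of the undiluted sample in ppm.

0.126 ppm

Overall dilution factor = 49.95 × 3 × 501 × 15.02 = 1.13 × 10⁶.
Original = 0.112 ppt × 1.13 × 10⁶ = 1.26 × 10⁵ ppt = 0.126 ppm.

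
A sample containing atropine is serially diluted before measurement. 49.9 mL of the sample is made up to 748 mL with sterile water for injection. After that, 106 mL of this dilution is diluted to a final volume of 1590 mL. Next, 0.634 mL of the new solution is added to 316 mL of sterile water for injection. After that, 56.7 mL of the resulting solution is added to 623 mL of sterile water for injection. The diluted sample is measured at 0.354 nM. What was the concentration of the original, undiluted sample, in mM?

0.477 mM

Overall dilution factor = 14.99 × 15 × 499.4 × 11.99 = 1.35 × 10⁶.
Original = 0.354 nM × 1.35 × 10⁶ = 4.77 × 10⁵ nM = 0.477 mM.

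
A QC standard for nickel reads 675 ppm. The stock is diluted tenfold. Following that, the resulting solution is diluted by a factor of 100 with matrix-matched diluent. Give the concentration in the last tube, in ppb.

675 ppb

Overall dilution factor = 10 × 100 = 1000.
675 ppm / 1000 = 0.675 ppm = 675 ppb.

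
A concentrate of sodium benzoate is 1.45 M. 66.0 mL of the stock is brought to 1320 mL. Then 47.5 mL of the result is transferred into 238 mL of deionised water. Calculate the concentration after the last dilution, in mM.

Overall dilution factor = 20 × 6.011 = 120.
1.45 M / 120 = 0.0121 M = 12.1 mM.

12.1 mM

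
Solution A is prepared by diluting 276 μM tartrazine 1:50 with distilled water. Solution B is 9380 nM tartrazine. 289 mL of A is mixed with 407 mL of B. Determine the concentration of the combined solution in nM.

C_A = 276 μM / 50 = 5.52 μM.
C_B = 9380 nM = 9.38 μM.
C_mix = (C_A·V_A + C_B·V_B)/(V_A + V_B) = (5.52×289 + 9.38×407) / 696.0 = 7.78 μM = 7780 nM.

7780 nM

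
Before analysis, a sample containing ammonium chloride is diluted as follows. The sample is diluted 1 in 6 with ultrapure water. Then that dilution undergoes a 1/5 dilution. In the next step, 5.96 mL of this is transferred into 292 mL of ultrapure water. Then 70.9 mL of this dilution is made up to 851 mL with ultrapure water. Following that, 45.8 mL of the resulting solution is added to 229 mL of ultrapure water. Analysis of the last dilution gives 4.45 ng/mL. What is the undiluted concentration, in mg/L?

Overall dilution factor = 6 × 5 × 49.99 × 12.00 × 6 = 1.08 × 10⁵.
Original = 4.45 ng/mL × 1.08 × 10⁵ = 4.81 × 10⁵ ng/mL = 481 mg/L.

481 mg/L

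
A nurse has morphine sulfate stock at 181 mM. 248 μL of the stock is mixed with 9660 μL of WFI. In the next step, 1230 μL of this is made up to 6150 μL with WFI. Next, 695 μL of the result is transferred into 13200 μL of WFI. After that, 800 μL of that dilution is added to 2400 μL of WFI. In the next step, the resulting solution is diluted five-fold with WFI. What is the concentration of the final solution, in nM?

2270 nM

Overall dilution factor = 39.95 × 5 × 19.99 × 4 × 5 = 7.99 × 10⁴.
181 mM / 7.99 × 10⁴ = 2.27 × 10⁻³ mM = 2270 nM.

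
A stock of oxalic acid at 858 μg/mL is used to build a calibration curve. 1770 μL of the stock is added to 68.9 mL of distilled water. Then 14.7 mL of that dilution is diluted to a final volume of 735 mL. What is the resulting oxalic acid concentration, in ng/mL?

Overall dilution factor = 39.93 × 50 = 1996.
858 μg/mL / 1996 = 0.430 μg/mL = 430 ng/mL.

430 ng/mL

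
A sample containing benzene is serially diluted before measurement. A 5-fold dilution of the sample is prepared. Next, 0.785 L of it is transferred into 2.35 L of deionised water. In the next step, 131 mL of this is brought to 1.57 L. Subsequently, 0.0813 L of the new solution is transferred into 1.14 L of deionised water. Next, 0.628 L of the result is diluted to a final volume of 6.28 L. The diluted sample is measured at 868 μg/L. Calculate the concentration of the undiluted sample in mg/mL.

Overall dilution factor = 5 × 3.994 × 11.98 × 15.02 × 10 = 3.59 × 10⁴.
Original = 868 μg/L × 3.59 × 10⁴ = 3.12 × 10⁷ μg/L = 31.2 mg/mL.

31.2 mg/mL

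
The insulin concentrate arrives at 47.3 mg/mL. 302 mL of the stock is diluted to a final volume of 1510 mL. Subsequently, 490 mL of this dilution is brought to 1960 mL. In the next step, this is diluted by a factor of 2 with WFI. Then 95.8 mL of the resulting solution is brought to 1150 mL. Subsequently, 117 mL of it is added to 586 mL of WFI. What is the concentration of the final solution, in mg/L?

16.4 mg/L

Overall dilution factor = 5 × 4 × 2 × 12.00 × 6.009 = 2885.
47.3 mg/mL / 2885 = 0.0164 mg/mL = 16.4 mg/L.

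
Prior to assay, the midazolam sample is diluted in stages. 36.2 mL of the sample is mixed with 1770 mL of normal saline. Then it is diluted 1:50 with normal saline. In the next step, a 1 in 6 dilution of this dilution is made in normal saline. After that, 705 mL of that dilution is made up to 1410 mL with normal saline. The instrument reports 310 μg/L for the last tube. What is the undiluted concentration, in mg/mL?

Overall dilution factor = 49.90 × 50 × 6 × 2 = 2.99 × 10⁴.
Original = 310 μg/L × 2.99 × 10⁴ = 9.28 × 10⁶ μg/L = 9.28 mg/mL.

9.28 mg/mL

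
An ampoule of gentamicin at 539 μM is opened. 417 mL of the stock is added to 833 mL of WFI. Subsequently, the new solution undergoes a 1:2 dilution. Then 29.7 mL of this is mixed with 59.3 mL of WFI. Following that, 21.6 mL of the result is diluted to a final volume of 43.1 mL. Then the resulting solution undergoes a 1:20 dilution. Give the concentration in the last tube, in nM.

Overall dilution factor = 2.998 × 2 × 2.997 × 1.995 × 20 = 717.
539 μM / 717 = 0.752 μM = 752 nM.

752 nM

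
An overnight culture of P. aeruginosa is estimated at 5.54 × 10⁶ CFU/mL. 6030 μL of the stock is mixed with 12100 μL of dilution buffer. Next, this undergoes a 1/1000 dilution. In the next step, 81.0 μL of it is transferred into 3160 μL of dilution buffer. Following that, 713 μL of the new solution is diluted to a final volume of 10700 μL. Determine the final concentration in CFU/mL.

3.07 CFU/mL

Overall dilution factor = 3.007 × 1000 × 40.01 × 15.01 = 1.81 × 10⁶.
5.54 × 10⁶ CFU/mL / 1.81 × 10⁶ = 3.07 CFU/mL.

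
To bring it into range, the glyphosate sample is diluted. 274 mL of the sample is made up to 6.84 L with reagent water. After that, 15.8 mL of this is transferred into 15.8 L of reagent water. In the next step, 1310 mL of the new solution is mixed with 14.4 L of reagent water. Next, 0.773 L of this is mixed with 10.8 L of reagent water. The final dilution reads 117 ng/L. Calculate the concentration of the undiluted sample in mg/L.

525 mg/L

Overall dilution factor = 24.96 × 1001 × 11.99 × 14.97 = 4.49 × 10⁶.
Original = 117 ng/L × 4.49 × 10⁶ = 5.25 × 10⁸ ng/L = 525 mg/L.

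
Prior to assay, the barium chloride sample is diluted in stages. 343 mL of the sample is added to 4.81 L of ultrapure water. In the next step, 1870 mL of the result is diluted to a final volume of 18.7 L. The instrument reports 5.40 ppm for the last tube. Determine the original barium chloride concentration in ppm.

811 ppm

Overall dilution factor = 15.02 × 10 = 150.
Original = 5.40 ppm × 150 = 811 ppm.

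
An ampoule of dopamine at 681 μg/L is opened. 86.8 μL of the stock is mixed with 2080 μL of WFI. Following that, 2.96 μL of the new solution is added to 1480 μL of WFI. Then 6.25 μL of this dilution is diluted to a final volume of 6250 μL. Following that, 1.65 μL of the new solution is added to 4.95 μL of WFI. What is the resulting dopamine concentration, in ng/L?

0.0136 ng/L

Overall dilution factor = 24.96 × 501 × 1000 × 4 = 5.00 × 10⁷.
681 μg/L / 5.00 × 10⁷ = 1.36 × 10⁻⁵ μg/L = 0.0136 ng/L.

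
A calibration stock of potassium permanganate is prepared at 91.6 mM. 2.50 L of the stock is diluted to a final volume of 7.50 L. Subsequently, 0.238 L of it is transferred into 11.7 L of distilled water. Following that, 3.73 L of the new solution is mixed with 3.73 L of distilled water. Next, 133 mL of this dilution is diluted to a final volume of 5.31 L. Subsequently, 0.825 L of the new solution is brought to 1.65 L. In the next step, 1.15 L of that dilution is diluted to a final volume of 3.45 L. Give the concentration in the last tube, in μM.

1.27 μM

Overall dilution factor = 3 × 50.16 × 2 × 39.92 × 2 × 3 = 7.21 × 10⁴.
91.6 mM / 7.21 × 10⁴ = 1.27 × 10⁻³ mM = 1.27 μM.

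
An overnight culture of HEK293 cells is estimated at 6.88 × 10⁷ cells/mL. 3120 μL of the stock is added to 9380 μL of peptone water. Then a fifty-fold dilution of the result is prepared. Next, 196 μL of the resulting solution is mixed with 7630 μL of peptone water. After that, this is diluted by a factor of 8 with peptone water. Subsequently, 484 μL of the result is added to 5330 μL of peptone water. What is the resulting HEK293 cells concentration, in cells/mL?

89.5 cells/mL

Overall dilution factor = 4.006 × 50 × 39.93 × 8 × 12.01 = 7.69 × 10⁵.
6.88 × 10⁷ cells/mL / 7.69 × 10⁵ = 89.5 cells/mL.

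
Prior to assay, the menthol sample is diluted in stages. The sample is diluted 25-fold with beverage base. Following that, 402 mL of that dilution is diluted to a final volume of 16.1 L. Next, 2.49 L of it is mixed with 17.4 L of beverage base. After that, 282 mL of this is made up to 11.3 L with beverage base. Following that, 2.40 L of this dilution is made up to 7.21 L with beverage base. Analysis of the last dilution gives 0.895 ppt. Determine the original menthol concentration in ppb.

Overall dilution factor = 25 × 40.05 × 7.988 × 40.07 × 3.004 = 9.63 × 10⁵.
Original = 0.895 ppt × 9.63 × 10⁵ = 8.62 × 10⁵ ppt = 862 ppb.

862 ppb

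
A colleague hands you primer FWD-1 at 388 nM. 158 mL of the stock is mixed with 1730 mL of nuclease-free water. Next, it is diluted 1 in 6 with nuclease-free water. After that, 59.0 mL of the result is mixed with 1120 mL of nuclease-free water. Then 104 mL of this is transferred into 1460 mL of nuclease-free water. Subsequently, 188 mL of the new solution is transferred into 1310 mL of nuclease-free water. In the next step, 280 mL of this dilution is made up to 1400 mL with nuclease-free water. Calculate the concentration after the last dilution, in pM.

Overall dilution factor = 11.95 × 6 × 19.98 × 15.04 × 7.968 × 5 = 8.58 × 10⁵.
388 nM / 8.58 × 10⁵ = 4.52 × 10⁻⁴ nM = 0.452 pM.

0.452 pM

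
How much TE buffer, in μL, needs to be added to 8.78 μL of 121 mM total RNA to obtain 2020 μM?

517 μL

2020 μM = 2.02 mM.
V₂ = C₁V₁/C₂ = 121 × 8.78 / 2.02 = 526 μL.
Diluent to add = V₂ − V₁ = 526 − 8.78 = 517 μL.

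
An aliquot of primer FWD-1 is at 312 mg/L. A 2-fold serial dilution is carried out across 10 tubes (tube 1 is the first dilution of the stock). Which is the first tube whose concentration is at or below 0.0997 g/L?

tube 2

Tube n has concentration 312 mg/L / 2ⁿ.
Need 2ⁿ ≥ 312 mg/L / 0.0997 g/L = 3.13, so n ≥ 1.65.
First such tube: n = 2.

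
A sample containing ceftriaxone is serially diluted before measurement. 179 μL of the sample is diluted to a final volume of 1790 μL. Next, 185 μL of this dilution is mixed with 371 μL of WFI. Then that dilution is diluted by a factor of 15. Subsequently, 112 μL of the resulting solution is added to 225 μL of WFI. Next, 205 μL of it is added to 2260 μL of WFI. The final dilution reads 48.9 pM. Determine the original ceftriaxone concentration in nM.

798 nM

Overall dilution factor = 10 × 3.005 × 15 × 3.009 × 12.02 = 1.63 × 10⁴.
Original = 48.9 pM × 1.63 × 10⁴ = 7.98 × 10⁵ pM = 798 nM.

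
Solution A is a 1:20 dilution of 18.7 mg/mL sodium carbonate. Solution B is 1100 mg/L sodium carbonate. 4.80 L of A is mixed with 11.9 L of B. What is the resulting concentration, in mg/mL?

C_A = 18.7 mg/mL / 20 = 0.935 mg/mL.
C_B = 1100 mg/L = 1.10 mg/mL.
C_mix = (C_A·V_A + C_B·V_B)/(V_A + V_B) = (0.935×4.80 + 1.10×11.9) / 16.70 = 1.05 mg/mL.

1.05 mg/mL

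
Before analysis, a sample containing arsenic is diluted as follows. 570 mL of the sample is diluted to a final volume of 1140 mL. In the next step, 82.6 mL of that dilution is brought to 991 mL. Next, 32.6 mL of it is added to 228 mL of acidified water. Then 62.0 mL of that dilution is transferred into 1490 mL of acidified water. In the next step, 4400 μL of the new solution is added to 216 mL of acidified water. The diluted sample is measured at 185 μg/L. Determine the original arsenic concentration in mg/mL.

44.5 mg/mL

Overall dilution factor = 2 × 12.00 × 7.994 × 25.03 × 50.09 = 2.41 × 10⁵.
Original = 185 μg/L × 2.41 × 10⁵ = 4.45 × 10⁷ μg/L = 44.5 mg/mL.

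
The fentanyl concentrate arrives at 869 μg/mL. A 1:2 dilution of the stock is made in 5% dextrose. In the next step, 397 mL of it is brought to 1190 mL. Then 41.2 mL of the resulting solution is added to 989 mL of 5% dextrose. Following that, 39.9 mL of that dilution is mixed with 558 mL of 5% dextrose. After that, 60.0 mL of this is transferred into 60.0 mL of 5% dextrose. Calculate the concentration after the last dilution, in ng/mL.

193 ng/mL

Overall dilution factor = 2 × 2.997 × 25.00 × 14.98 × 2 = 4493.
869 μg/mL / 4493 = 0.193 μg/mL = 193 ng/mL.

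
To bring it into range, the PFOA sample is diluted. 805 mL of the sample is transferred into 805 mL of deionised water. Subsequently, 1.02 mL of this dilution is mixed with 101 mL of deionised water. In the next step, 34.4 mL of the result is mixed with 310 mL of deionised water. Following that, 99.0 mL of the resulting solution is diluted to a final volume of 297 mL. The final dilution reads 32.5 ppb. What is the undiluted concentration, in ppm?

195 ppm

Overall dilution factor = 2 × 100.0 × 10.01 × 3 = 6008.
Original = 32.5 ppb × 6008 = 1.95 × 10⁵ ppb = 195 ppm.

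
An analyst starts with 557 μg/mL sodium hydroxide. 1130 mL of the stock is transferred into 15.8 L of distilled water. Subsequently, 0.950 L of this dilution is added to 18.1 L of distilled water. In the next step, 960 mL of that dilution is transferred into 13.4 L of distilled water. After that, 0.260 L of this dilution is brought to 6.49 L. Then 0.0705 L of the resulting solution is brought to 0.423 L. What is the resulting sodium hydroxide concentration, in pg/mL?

828 pg/mL

Overall dilution factor = 14.98 × 20.05 × 14.96 × 24.96 × 6 = 6.73 × 10⁵.
557 μg/mL / 6.73 × 10⁵ = 8.28 × 10⁻⁴ μg/mL = 828 pg/mL.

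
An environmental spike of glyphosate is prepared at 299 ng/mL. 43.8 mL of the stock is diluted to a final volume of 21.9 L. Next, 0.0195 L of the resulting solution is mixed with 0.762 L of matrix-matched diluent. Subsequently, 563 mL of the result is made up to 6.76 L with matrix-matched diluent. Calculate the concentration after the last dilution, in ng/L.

1.24 ng/L

Overall dilution factor = 500 × 40.08 × 12.01 = 2.41 × 10⁵.
299 ng/mL / 2.41 × 10⁵ = 1.24 × 10⁻³ ng/mL = 1.24 ng/L.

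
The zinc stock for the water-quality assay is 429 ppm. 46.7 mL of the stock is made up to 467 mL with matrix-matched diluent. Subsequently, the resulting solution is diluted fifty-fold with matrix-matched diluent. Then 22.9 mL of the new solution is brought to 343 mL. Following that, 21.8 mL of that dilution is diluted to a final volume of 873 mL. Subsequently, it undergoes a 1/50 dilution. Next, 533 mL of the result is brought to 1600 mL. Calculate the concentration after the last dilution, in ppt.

9.53 ppt

Overall dilution factor = 10 × 50 × 14.98 × 40.05 × 50 × 3.002 = 4.50 × 10⁷.
429 ppm / 4.50 × 10⁷ = 9.53 × 10⁻⁶ ppm = 9.53 ppt.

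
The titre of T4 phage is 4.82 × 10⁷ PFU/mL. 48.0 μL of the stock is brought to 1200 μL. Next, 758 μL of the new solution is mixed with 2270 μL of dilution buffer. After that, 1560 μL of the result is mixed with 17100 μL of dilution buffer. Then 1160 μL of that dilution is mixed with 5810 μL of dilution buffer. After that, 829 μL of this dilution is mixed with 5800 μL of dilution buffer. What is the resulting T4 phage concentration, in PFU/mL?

Overall dilution factor = 25 × 3.995 × 11.96 × 6.009 × 7.996 = 5.74 × 10⁴.
4.82 × 10⁷ PFU/mL / 5.74 × 10⁴ = 840 PFU/mL.

840 PFU/mL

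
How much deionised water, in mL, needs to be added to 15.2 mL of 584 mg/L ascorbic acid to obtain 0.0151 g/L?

573 mL

0.0151 g/L = 15.1 mg/L.
V₂ = C₁V₁/C₂ = 584 × 15.2 / 15.1 = 588 mL.
Diluent to add = V₂ − V₁ = 588 − 15.2 = 573 mL.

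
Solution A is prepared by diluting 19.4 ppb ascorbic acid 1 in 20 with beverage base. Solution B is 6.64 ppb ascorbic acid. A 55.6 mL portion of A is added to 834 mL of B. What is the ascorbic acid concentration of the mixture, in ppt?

C_A = 19.4 ppb / 20 = 0.970 ppb.
C_mix = (C_A·V_A + C_B·V_B)/(V_A + V_B) = (0.970×55.6 + 6.64×834) / 889.6 = 6.29 ppb = 6290 ppt.

6290 ppt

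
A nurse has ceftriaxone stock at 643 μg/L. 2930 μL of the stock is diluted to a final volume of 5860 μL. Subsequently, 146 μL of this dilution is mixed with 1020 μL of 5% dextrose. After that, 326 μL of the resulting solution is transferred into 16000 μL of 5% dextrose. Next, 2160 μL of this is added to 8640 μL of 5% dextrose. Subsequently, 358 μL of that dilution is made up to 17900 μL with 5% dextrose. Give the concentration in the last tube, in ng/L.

Overall dilution factor = 2 × 7.986 × 50.08 × 5 × 50 = 2.00 × 10⁵.
643 μg/L / 2.00 × 10⁵ = 3.22 × 10⁻³ μg/L = 3.22 ng/L.

3.22 ng/L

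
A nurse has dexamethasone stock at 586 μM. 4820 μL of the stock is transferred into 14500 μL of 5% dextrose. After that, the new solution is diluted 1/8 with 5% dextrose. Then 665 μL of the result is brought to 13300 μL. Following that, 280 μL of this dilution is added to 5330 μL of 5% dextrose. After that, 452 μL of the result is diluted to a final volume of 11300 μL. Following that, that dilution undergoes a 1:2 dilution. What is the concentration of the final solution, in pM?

Overall dilution factor = 4.008 × 8 × 20 × 20.04 × 25 × 2 = 6.42 × 10⁵.
586 μM / 6.42 × 10⁵ = 9.12 × 10⁻⁴ μM = 912 pM.

912 pM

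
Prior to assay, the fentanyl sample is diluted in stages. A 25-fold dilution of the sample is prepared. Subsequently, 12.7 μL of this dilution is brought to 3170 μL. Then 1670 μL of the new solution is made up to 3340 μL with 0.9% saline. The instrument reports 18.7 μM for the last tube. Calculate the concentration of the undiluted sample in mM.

Overall dilution factor = 25 × 249.6 × 2 = 1.25 × 10⁴.
Original = 18.7 μM × 1.25 × 10⁴ = 2.33 × 10⁵ μM = 233 mM.

233 mM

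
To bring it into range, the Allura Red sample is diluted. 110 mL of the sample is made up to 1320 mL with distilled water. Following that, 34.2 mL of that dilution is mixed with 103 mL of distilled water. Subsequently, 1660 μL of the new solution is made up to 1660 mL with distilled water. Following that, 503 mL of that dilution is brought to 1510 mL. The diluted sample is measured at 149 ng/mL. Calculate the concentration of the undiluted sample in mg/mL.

21.5 mg/mL

Overall dilution factor = 12 × 4.012 × 1000 × 3.002 = 1.45 × 10⁵.
Original = 149 ng/mL × 1.45 × 10⁵ = 2.15 × 10⁷ ng/mL = 21.5 mg/mL.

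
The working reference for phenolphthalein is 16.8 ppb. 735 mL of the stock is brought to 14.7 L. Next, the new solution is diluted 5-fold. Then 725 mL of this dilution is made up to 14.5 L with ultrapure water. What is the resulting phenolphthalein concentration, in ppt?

Overall dilution factor = 20 × 5 × 20 = 2000.
16.8 ppb / 2000 = 8.40 × 10⁻³ ppb = 8.40 ppt.

8.40 ppt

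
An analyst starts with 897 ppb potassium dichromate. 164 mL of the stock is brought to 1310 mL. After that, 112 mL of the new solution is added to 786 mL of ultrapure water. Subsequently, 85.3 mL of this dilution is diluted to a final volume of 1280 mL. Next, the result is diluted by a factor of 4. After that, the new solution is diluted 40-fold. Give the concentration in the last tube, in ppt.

5.83 ppt

Overall dilution factor = 7.988 × 8.018 × 15.01 × 4 × 40 = 1.54 × 10⁵.
897 ppb / 1.54 × 10⁵ = 5.83 × 10⁻³ ppb = 5.83 ppt.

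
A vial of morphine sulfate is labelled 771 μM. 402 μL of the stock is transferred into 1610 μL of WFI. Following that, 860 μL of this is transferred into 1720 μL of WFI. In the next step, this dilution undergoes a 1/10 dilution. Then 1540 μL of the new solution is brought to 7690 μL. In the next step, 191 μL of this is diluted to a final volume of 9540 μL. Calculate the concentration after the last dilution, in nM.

Overall dilution factor = 5.005 × 3 × 10 × 4.994 × 49.95 = 3.74 × 10⁴.
771 μM / 3.74 × 10⁴ = 0.0206 μM = 20.6 nM.

20.6 nM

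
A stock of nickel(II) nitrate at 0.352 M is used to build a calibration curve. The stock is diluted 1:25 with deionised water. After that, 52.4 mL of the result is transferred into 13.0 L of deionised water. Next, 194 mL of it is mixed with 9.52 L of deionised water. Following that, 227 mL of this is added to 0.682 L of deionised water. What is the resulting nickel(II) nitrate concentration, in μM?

0.282 μM

Overall dilution factor = 25 × 249.1 × 50.07 × 4.004 = 1.25 × 10⁶.
0.352 M / 1.25 × 10⁶ = 2.82 × 10⁻⁷ M = 0.282 μM.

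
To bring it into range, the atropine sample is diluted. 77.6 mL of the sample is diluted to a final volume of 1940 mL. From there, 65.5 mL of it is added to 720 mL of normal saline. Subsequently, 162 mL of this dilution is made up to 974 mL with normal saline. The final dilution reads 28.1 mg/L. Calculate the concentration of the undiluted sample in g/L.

Overall dilution factor = 25 × 11.99 × 6.012 = 1803.
Original = 28.1 mg/L × 1803 = 5.07 × 10⁴ mg/L = 50.7 g/L.

50.7 g/L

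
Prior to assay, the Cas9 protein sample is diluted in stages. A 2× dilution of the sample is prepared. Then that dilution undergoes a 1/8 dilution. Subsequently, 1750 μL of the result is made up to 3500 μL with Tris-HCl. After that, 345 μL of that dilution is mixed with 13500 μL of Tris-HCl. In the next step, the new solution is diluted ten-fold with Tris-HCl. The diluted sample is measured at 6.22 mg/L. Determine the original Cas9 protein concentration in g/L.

79.9 g/L

Overall dilution factor = 2 × 8 × 2 × 40.13 × 10 = 1.28 × 10⁴.
Original = 6.22 mg/L × 1.28 × 10⁴ = 7.99 × 10⁴ mg/L = 79.9 g/L.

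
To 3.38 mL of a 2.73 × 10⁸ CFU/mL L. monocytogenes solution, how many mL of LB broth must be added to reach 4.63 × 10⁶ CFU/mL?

196 mL

V₂ = C₁V₁/C₂ = 2.73 × 10⁸ × 3.38 / 4.63 × 10⁶ = 199 mL.
Diluent to add = V₂ − V₁ = 199 − 3.38 = 196 mL.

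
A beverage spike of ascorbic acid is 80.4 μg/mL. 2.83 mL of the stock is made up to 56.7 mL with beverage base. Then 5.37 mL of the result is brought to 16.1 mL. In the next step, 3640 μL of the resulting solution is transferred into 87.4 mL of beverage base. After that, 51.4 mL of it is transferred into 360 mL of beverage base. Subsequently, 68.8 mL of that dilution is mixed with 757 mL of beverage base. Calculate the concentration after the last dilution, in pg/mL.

557 pg/mL

Overall dilution factor = 20.04 × 2.998 × 25.01 × 8.004 × 12.00 = 1.44 × 10⁵.
80.4 μg/mL / 1.44 × 10⁵ = 5.57 × 10⁻⁴ μg/mL = 557 pg/mL.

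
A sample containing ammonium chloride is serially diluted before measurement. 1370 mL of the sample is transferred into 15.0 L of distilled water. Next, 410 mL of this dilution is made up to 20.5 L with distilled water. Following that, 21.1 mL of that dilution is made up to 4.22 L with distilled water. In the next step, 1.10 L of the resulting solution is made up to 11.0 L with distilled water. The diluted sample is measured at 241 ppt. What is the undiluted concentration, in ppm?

Overall dilution factor = 11.95 × 50 × 200 × 10 = 1.19 × 10⁶.
Original = 241 ppt × 1.19 × 10⁶ = 2.88 × 10⁸ ppt = 288 ppm.

288 ppm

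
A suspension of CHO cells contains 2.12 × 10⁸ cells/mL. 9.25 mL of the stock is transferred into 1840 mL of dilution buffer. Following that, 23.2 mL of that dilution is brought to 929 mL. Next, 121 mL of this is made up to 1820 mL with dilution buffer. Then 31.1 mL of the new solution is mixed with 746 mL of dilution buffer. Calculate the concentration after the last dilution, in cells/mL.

70.5 cells/mL

Overall dilution factor = 199.9 × 40.04 × 15.04 × 24.99 = 3.01 × 10⁶.
2.12 × 10⁸ cells/mL / 3.01 × 10⁶ = 70.5 cells/mL.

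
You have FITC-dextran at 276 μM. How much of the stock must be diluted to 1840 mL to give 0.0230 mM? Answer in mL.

153 mL

0.0230 mM = 23.0 μM.
V₁ = C₂V₂/C₁ = 23.0 × 1840 / 276 = 153 mL.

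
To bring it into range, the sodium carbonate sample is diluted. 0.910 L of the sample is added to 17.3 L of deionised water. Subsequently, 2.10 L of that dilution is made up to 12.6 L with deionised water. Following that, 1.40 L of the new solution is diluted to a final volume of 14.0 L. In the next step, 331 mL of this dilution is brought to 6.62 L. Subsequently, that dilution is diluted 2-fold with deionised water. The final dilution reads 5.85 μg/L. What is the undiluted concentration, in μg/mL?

281 μg/mL

Overall dilution factor = 20.01 × 6 × 10 × 20 × 2 = 4.80 × 10⁴.
Original = 5.85 μg/L × 4.80 × 10⁴ = 2.81 × 10⁵ μg/L = 281 μg/mL.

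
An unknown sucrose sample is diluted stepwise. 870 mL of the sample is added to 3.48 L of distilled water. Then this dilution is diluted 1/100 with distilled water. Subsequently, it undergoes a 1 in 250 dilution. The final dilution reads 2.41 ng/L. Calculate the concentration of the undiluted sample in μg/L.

Overall dilution factor = 5 × 100 × 250 = 1.25 × 10⁵.
Original = 2.41 ng/L × 1.25 × 10⁵ = 3.01 × 10⁵ ng/L = 301 μg/L.

301 μg/L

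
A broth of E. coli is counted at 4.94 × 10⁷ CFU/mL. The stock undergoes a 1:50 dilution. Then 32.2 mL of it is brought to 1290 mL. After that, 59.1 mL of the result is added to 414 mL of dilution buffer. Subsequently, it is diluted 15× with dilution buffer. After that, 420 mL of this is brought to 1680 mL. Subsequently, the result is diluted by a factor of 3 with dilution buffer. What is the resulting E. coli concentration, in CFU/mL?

Overall dilution factor = 50 × 40.06 × 8.005 × 15 × 4 × 3 = 2.89 × 10⁶.
4.94 × 10⁷ CFU/mL / 2.89 × 10⁶ = 17.1 CFU/mL.

17.1 CFU/mL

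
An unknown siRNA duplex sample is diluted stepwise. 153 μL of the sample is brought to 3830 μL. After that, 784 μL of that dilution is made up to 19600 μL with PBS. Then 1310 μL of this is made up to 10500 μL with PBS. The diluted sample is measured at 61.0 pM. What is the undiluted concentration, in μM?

0.306 μM

Overall dilution factor = 25.03 × 25 × 8.015 = 5016.
Original = 61.0 pM × 5016 = 3.06 × 10⁵ pM = 0.306 μM.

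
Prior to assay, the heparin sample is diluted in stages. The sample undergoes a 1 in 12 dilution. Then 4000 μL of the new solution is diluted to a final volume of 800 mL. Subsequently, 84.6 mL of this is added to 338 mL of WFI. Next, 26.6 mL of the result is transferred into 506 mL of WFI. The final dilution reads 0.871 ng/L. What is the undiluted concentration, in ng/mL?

209 ng/mL

Overall dilution factor = 12 × 200 × 4.995 × 20.02 = 2.40 × 10⁵.
Original = 0.871 ng/L × 2.40 × 10⁵ = 2.09 × 10⁵ ng/L = 209 ng/mL.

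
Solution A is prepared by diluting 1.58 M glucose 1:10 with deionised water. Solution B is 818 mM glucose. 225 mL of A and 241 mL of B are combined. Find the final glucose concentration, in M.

C_A = 1.58 M / 10 = 0.158 M.
C_B = 818 mM = 0.818 M.
C_mix = (C_A·V_A + C_B·V_B)/(V_A + V_B) = (0.158×225 + 0.818×241) / 466.0 = 0.499 M.

0.499 M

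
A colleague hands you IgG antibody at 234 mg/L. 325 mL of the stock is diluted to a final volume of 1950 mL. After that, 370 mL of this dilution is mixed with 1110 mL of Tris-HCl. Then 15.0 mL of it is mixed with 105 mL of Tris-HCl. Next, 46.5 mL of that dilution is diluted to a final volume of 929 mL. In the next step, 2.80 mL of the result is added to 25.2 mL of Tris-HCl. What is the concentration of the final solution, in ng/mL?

6.10 ng/mL

Overall dilution factor = 6 × 4 × 8 × 19.98 × 10 = 3.84 × 10⁴.
234 mg/L / 3.84 × 10⁴ = 6.10 × 10⁻³ mg/L = 6.10 ng/mL.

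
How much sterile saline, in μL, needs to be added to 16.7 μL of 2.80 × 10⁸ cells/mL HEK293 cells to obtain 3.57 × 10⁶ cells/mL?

1290 μL

V₂ = C₁V₁/C₂ = 2.80 × 10⁸ × 16.7 / 3.57 × 10⁶ = 1310 μL.
Diluent to add = V₂ − V₁ = 1310 − 16.7 = 1290 μL.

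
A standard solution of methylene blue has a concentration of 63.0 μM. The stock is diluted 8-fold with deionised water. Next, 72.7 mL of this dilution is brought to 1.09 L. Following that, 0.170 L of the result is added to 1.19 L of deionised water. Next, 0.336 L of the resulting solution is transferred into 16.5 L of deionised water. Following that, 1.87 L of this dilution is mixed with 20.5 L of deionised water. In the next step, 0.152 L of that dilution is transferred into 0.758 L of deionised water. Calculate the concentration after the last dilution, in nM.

Overall dilution factor = 8 × 14.99 × 8 × 50.11 × 11.96 × 5.987 = 3.44 × 10⁶.
63.0 μM / 3.44 × 10⁶ = 1.83 × 10⁻⁵ μM = 0.0183 nM.

0.0183 nM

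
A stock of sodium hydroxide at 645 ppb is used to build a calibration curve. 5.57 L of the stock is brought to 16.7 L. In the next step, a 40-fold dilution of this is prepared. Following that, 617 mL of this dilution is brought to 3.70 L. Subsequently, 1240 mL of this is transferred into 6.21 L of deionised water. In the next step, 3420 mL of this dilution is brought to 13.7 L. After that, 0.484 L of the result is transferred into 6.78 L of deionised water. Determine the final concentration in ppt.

2.48 ppt

Overall dilution factor = 2.998 × 40 × 5.997 × 6.008 × 4.006 × 15.01 = 2.60 × 10⁵.
645 ppb / 2.60 × 10⁵ = 2.48 × 10⁻³ ppb = 2.48 ppt.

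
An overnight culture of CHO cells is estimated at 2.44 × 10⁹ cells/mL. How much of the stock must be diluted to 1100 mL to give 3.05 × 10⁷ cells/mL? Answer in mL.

13.8 mL

V₁ = C₂V₂/C₁ = 3.05 × 10⁷ × 1100 / 2.44 × 10⁹ = 13.8 mL.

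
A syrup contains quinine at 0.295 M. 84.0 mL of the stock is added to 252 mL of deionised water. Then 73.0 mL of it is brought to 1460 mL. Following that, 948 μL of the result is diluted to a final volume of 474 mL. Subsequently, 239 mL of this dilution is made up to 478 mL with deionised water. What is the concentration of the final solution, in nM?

Overall dilution factor = 4 × 20 × 500 × 2 = 8.00 × 10⁴.
0.295 M / 8.00 × 10⁴ = 3.69 × 10⁻⁶ M = 3690 nM.

3690 nM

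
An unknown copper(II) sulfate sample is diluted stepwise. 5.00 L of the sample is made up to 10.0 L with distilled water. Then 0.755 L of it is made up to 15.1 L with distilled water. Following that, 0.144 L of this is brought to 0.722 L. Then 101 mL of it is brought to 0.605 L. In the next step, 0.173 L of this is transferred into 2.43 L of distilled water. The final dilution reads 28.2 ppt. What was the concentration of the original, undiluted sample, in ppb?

Overall dilution factor = 2 × 20 × 5.014 × 5.990 × 15.05 = 1.81 × 10⁴.
Original = 28.2 ppt × 1.81 × 10⁴ = 5.10 × 10⁵ ppt = 510 ppb.

510 ppb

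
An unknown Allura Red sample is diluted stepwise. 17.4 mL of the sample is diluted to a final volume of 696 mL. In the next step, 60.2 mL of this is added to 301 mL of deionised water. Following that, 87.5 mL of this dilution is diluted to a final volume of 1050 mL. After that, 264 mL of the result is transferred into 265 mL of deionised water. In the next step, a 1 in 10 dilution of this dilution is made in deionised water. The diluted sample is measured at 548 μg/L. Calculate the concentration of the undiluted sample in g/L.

31.6 g/L

Overall dilution factor = 40 × 6 × 12 × 2.004 × 10 = 5.77 × 10⁴.
Original = 548 μg/L × 5.77 × 10⁴ = 3.16 × 10⁷ μg/L = 31.6 g/L.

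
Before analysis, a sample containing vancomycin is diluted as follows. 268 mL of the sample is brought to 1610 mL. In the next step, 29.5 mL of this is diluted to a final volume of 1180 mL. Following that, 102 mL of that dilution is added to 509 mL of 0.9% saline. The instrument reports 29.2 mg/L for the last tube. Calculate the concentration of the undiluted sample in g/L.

42.0 g/L

Overall dilution factor = 6.007 × 40 × 5.990 = 1439.
Original = 29.2 mg/L × 1439 = 4.20 × 10⁴ mg/L = 42.0 g/L.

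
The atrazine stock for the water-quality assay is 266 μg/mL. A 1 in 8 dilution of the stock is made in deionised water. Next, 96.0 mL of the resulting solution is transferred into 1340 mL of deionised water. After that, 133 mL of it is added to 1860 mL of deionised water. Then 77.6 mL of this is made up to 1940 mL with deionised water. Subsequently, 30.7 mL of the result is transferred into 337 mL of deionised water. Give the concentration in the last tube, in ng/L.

Overall dilution factor = 8 × 14.96 × 14.98 × 25 × 11.98 = 5.37 × 10⁵.
266 μg/mL / 5.37 × 10⁵ = 4.95 × 10⁻⁴ μg/mL = 495 ng/L.

495 ng/L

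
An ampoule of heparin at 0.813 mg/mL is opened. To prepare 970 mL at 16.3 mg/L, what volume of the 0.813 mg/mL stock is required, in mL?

16.3 mg/L = 0.0163 mg/mL.
V₁ = C₂V₂/C₁ = 0.0163 × 970 / 0.813 = 19.4 mL.

19.4 mL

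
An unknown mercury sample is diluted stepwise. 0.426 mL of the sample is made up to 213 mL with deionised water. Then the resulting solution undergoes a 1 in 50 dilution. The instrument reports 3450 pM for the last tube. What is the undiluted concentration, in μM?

86.2 μM

Overall dilution factor = 500 × 50 = 2.50 × 10⁴.
Original = 3450 pM × 2.50 × 10⁴ = 8.62 × 10⁷ pM = 86.2 μM.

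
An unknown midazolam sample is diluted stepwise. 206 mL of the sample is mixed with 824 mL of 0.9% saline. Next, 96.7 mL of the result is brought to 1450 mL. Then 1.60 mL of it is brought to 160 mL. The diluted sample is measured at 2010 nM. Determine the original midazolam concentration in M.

Overall dilution factor = 5 × 14.99 × 100 = 7497.
Original = 2010 nM × 7497 = 1.51 × 10⁷ nM = 0.0151 M.

0.0151 M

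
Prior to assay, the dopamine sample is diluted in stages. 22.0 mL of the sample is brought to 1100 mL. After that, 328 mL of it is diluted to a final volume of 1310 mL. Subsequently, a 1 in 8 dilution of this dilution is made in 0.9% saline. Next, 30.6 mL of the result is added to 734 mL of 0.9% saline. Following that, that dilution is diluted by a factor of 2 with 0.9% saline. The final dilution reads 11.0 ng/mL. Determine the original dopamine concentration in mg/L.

878 mg/L

Overall dilution factor = 50 × 3.994 × 8 × 24.99 × 2 = 7.98 × 10⁴.
Original = 11.0 ng/mL × 7.98 × 10⁴ = 8.78 × 10⁵ ng/mL = 878 mg/L.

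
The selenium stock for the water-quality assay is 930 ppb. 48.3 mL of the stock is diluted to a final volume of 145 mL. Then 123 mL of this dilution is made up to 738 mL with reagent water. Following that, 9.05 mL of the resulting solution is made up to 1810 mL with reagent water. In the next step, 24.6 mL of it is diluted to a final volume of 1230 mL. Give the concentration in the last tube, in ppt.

Overall dilution factor = 3.002 × 6 × 200 × 50 = 1.80 × 10⁵.
930 ppb / 1.80 × 10⁵ = 5.16 × 10⁻³ ppb = 5.16 ppt.

5.16 ppt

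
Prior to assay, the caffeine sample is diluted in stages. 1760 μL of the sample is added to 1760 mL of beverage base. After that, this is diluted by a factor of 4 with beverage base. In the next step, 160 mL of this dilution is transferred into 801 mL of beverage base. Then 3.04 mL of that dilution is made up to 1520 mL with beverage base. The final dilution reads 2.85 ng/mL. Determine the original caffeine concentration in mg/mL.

34.3 mg/mL

Overall dilution factor = 1001 × 4 × 6.006 × 500 = 1.20 × 10⁷.
Original = 2.85 ng/mL × 1.20 × 10⁷ = 3.43 × 10⁷ ng/mL = 34.3 mg/mL.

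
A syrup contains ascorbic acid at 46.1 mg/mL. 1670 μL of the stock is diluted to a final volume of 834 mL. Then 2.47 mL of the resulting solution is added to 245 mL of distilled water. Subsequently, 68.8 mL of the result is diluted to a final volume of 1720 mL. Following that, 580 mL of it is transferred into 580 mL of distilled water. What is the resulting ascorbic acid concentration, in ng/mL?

18.4 ng/mL

Overall dilution factor = 499.4 × 100.2 × 25 × 2 = 2.50 × 10⁶.
46.1 mg/mL / 2.50 × 10⁶ = 1.84 × 10⁻⁵ mg/mL = 18.4 ng/mL.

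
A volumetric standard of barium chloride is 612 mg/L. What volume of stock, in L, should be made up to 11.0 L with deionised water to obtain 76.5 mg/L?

V₁ = C₂V₂/C₁ = 76.5 × 11.0 / 612 = 1.38 L.

1.38 L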